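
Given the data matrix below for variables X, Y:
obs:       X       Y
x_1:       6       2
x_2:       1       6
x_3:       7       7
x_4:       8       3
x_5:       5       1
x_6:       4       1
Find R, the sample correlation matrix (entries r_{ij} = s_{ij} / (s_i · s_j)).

Step 1 — column means:
  mean(X) = (6 + 1 + 7 + 8 + 5 + 4) / 6 = 31/6 = 5.1667
  mean(Y) = (2 + 6 + 7 + 3 + 1 + 1) / 6 = 20/6 = 3.3333

Step 2 — sample variances and covariances s[i,j] = (1/(n-1)) · Σ_k (x_{k,i} - mean_i) · (x_{k,j} - mean_j), with n-1 = 5:
  s[X,X] = ((0.8333)·(0.8333) + (-4.1667)·(-4.1667) + (1.8333)·(1.8333) + (2.8333)·(2.8333) + (-0.1667)·(-0.1667) + (-1.1667)·(-1.1667)) / 5 = 30.8333/5 = 6.1667
  s[X,Y] = ((0.8333)·(-1.3333) + (-4.1667)·(2.6667) + (1.8333)·(3.6667) + (2.8333)·(-0.3333) + (-0.1667)·(-2.3333) + (-1.1667)·(-2.3333)) / 5 = -3.3333/5 = -0.6667
  s[Y,Y] = ((-1.3333)·(-1.3333) + (2.6667)·(2.6667) + (3.6667)·(3.6667) + (-0.3333)·(-0.3333) + (-2.3333)·(-2.3333) + (-2.3333)·(-2.3333)) / 5 = 33.3333/5 = 6.6667
  Sample standard deviations s_i = √(s[i,i]):
  s(X) = √(6.1667) = 2.4833
  s(Y) = √(6.6667) = 2.582

Step 3 — r_{ij} = s_{ij} / (s_i · s_j):
  r[X,X] = 1 (diagonal).
  r[X,Y] = -0.6667 / (2.4833 · 2.582) = -0.6667 / 6.4118 = -0.104
  r[Y,Y] = 1 (diagonal).

R is symmetric with unit diagonal. Assembling:

R = [[1, -0.104],
 [-0.104, 1]]


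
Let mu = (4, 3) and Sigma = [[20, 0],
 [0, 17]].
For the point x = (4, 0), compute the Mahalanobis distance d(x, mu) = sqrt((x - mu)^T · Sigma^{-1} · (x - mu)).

Step 1 — centre the observation: (x - mu) = (0, -3).

Step 2 — invert Sigma. det(Sigma) = 20·17 - (0)² = 340.
  Sigma^{-1} = (1/det) · [[d, -b], [-b, a]] = [[0.05, 0],
 [0, 0.0588]].

Step 3 — form the quadratic (x - mu)^T · Sigma^{-1} · (x - mu):
  Sigma^{-1} · (x - mu) = (0, -0.1765).
  (x - mu)^T · [Sigma^{-1} · (x - mu)] = (0)·(0) + (-3)·(-0.1765) = 0.5294.

Step 4 — take square root: d = √(0.5294) ≈ 0.7276.

d(x, mu) = √(0.5294) ≈ 0.7276


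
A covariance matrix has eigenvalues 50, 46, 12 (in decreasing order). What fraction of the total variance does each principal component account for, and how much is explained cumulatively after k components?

Step 1 — total variance = trace(Sigma) = Σ λ_i = 50 + 46 + 12 = 108.

Step 2 — fraction explained by component i = λ_i / Σ λ:
  PC1: 50/108 = 0.463
  PC2: 46/108 = 0.4259
  PC3: 12/108 = 0.1111

Step 3 — cumulative fraction after k components = (λ_1 + ... + λ_k) / Σ λ:
  k = 1: 50/108 = 0.463
  k = 2: (50 + 46)/108 = 96/108 = 0.8889
  k = 3: (50 + 46 + 12)/108 = 108/108 = 1

Summary (fraction, with percent):

explained: PC1 0.463 (46.3%), PC2 0.4259 (42.59%), PC3 0.1111 (11.11%);  cumulative: 0.463, 0.8889, 1


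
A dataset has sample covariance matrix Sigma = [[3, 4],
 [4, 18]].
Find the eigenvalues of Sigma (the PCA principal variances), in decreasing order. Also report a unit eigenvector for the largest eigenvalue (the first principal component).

Step 1 — characteristic polynomial of 2×2 Sigma:
  det(Sigma - λI) = λ² - trace · λ + det = 0.
  trace = 3 + 18 = 21, det = 3·18 - (4)² = 38.
Step 2 — discriminant:
  Δ = trace² - 4·det = 441 - 152 = 289.
Step 3 — eigenvalues:
  λ = (trace ± √Δ)/2 = (21 ± 17)/2,
  λ_1 = 19,  λ_2 = 2.

Step 4 — unit eigenvector for λ_1: solve (Sigma - λ_1 I)v = 0. First row:
  (3 - 19)·v_x + (4)·v_y = 0, i.e. (-16)·v_x + (4)·v_y = 0,
  so v ∝ (b, λ_1 - a) = (4, 16) = u.
  ||u|| = √((4)² + (16)²) = √(272) ≈ 16.4924,
  v_1 = u/||u|| ≈ (0.2425, 0.9701) (||v_1|| = 1).

λ_1 = 19,  λ_2 = 2;  v_1 ≈ (0.2425, 0.9701)


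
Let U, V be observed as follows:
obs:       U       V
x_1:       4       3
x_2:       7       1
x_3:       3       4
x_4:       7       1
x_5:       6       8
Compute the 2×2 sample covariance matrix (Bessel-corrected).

Step 1 — column means:
  mean(U) = (4 + 7 + 3 + 7 + 6) / 5 = 27/5 = 5.4
  mean(V) = (3 + 1 + 4 + 1 + 8) / 5 = 17/5 = 3.4

Step 2 — sample covariance S[i,j] = (1/(n-1)) · Σ_k (x_{k,i} - mean_i) · (x_{k,j} - mean_j), with n-1 = 4.
  S[U,U] = ((-1.4)·(-1.4) + (1.6)·(1.6) + (-2.4)·(-2.4) + (1.6)·(1.6) + (0.6)·(0.6)) / 4 = 13.2/4 = 3.3
  S[U,V] = ((-1.4)·(-0.4) + (1.6)·(-2.4) + (-2.4)·(0.6) + (1.6)·(-2.4) + (0.6)·(4.6)) / 4 = -5.8/4 = -1.45
  S[V,V] = ((-0.4)·(-0.4) + (-2.4)·(-2.4) + (0.6)·(0.6) + (-2.4)·(-2.4) + (4.6)·(4.6)) / 4 = 33.2/4 = 8.3

S is symmetric (S[j,i] = S[i,j]). Assembling:

S = [[3.3, -1.45],
 [-1.45, 8.3]]


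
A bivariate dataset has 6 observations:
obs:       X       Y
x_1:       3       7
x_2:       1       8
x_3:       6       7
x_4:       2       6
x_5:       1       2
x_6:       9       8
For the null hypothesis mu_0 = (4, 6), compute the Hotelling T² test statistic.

Step 1 — sample mean vector:
  mean(X) = (3 + 1 + 6 + 2 + 1 + 9) / 6 = 22/6 = 3.6667
  mean(Y) = (7 + 8 + 7 + 6 + 2 + 8) / 6 = 38/6 = 6.3333
  x̄ = (3.6667, 6.3333),  deviation x̄ - mu_0 = (3.6667, 6.3333) - (4, 6) = (-0.3333, 0.3333).

Step 2 — sample covariance matrix, S[i,j] = (1/(n-1)) · Σ_k (x_{k,i} - mean_i) · (x_{k,j} - mean_j), divisor n-1 = 5:
  S[X,X] = ((-0.6667)·(-0.6667) + (-2.6667)·(-2.6667) + (2.3333)·(2.3333) + (-1.6667)·(-1.6667) + (-2.6667)·(-2.6667) + (5.3333)·(5.3333)) / 5 = 51.3333/5 = 10.2667
  S[X,Y] = ((-0.6667)·(0.6667) + (-2.6667)·(1.6667) + (2.3333)·(0.6667) + (-1.6667)·(-0.3333) + (-2.6667)·(-4.3333) + (5.3333)·(1.6667)) / 5 = 17.6667/5 = 3.5333
  S[Y,Y] = ((0.6667)·(0.6667) + (1.6667)·(1.6667) + (0.6667)·(0.6667) + (-0.3333)·(-0.3333) + (-4.3333)·(-4.3333) + (1.6667)·(1.6667)) / 5 = 25.3333/5 = 5.0667
  S = [[10.2667, 3.5333],
 [3.5333, 5.0667]].

Step 3 — invert S. det(S) = 10.2667·5.0667 - (3.5333)² = 39.5333.
  S^{-1} = (1/det) · [[d, -b], [-b, a]] = [[0.1282, -0.0894],
 [-0.0894, 0.2597]].

Step 4 — quadratic form (x̄ - mu_0)^T · S^{-1} · (x̄ - mu_0):
  S^{-1} · (x̄ - mu_0) = (-0.0725, 0.1164),
  (x̄ - mu_0)^T · [...] = (-0.3333)·(-0.0725) + (0.3333)·(0.1164) = 0.063.

Step 5 — scale by n: T² = 6 · 0.063 = 0.3777.

T² ≈ 0.3777


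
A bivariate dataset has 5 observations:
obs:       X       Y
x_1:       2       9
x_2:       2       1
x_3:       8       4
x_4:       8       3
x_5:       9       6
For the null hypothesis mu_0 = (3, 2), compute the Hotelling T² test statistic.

Step 1 — sample mean vector:
  mean(X) = (2 + 2 + 8 + 8 + 9) / 5 = 29/5 = 5.8
  mean(Y) = (9 + 1 + 4 + 3 + 6) / 5 = 23/5 = 4.6
  x̄ = (5.8, 4.6),  deviation x̄ - mu_0 = (5.8, 4.6) - (3, 2) = (2.8, 2.6).

Step 2 — sample covariance matrix, S[i,j] = (1/(n-1)) · Σ_k (x_{k,i} - mean_i) · (x_{k,j} - mean_j), divisor n-1 = 4:
  S[X,X] = ((-3.8)·(-3.8) + (-3.8)·(-3.8) + (2.2)·(2.2) + (2.2)·(2.2) + (3.2)·(3.2)) / 4 = 48.8/4 = 12.2
  S[X,Y] = ((-3.8)·(4.4) + (-3.8)·(-3.6) + (2.2)·(-0.6) + (2.2)·(-1.6) + (3.2)·(1.4)) / 4 = -3.4/4 = -0.85
  S[Y,Y] = ((4.4)·(4.4) + (-3.6)·(-3.6) + (-0.6)·(-0.6) + (-1.6)·(-1.6) + (1.4)·(1.4)) / 4 = 37.2/4 = 9.3
  S = [[12.2, -0.85],
 [-0.85, 9.3]].

Step 3 — invert S. det(S) = 12.2·9.3 - (-0.85)² = 112.7375.
  S^{-1} = (1/det) · [[d, -b], [-b, a]] = [[0.0825, 0.0075],
 [0.0075, 0.1082]].

Step 4 — quadratic form (x̄ - mu_0)^T · S^{-1} · (x̄ - mu_0):
  S^{-1} · (x̄ - mu_0) = (0.2506, 0.3025),
  (x̄ - mu_0)^T · [...] = (2.8)·(0.2506) + (2.6)·(0.3025) = 1.4881.

Step 5 — scale by n: T² = 5 · 1.4881 = 7.4403.

T² ≈ 7.4403


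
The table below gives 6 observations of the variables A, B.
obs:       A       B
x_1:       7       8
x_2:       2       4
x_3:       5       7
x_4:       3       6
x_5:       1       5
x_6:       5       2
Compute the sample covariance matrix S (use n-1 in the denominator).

Step 1 — column means:
  mean(A) = (7 + 2 + 5 + 3 + 1 + 5) / 6 = 23/6 = 3.8333
  mean(B) = (8 + 4 + 7 + 6 + 5 + 2) / 6 = 32/6 = 5.3333

Step 2 — sample covariance S[i,j] = (1/(n-1)) · Σ_k (x_{k,i} - mean_i) · (x_{k,j} - mean_j), with n-1 = 5.
  S[A,A] = ((3.1667)·(3.1667) + (-1.8333)·(-1.8333) + (1.1667)·(1.1667) + (-0.8333)·(-0.8333) + (-2.8333)·(-2.8333) + (1.1667)·(1.1667)) / 5 = 24.8333/5 = 4.9667
  S[A,B] = ((3.1667)·(2.6667) + (-1.8333)·(-1.3333) + (1.1667)·(1.6667) + (-0.8333)·(0.6667) + (-2.8333)·(-0.3333) + (1.1667)·(-3.3333)) / 5 = 9.3333/5 = 1.8667
  S[B,B] = ((2.6667)·(2.6667) + (-1.3333)·(-1.3333) + (1.6667)·(1.6667) + (0.6667)·(0.6667) + (-0.3333)·(-0.3333) + (-3.3333)·(-3.3333)) / 5 = 23.3333/5 = 4.6667

S is symmetric (S[j,i] = S[i,j]). Assembling:

S = [[4.9667, 1.8667],
 [1.8667, 4.6667]]


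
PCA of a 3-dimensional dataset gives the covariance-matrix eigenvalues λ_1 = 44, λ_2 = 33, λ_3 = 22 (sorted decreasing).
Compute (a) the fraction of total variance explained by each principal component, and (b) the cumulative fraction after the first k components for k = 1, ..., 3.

Step 1 — total variance = trace(Sigma) = Σ λ_i = 44 + 33 + 22 = 99.

Step 2 — fraction explained by component i = λ_i / Σ λ:
  PC1: 44/99 = 0.4444
  PC2: 33/99 = 0.3333
  PC3: 22/99 = 0.2222

Step 3 — cumulative fraction after k components = (λ_1 + ... + λ_k) / Σ λ:
  k = 1: 44/99 = 0.4444
  k = 2: (44 + 33)/99 = 77/99 = 0.7778
  k = 3: (44 + 33 + 22)/99 = 99/99 = 1

Summary (fraction, with percent):

explained: PC1 0.4444 (44.44%), PC2 0.3333 (33.33%), PC3 0.2222 (22.22%);  cumulative: 0.4444, 0.7778, 1


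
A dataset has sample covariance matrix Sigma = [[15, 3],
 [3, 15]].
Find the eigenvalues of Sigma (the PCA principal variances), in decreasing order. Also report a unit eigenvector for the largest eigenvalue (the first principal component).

Step 1 — characteristic polynomial of 2×2 Sigma:
  det(Sigma - λI) = λ² - trace · λ + det = 0.
  trace = 15 + 15 = 30, det = 15·15 - (3)² = 216.
Step 2 — discriminant:
  Δ = trace² - 4·det = 900 - 864 = 36.
Step 3 — eigenvalues:
  λ = (trace ± √Δ)/2 = (30 ± 6)/2,
  λ_1 = 18,  λ_2 = 12.

Step 4 — unit eigenvector for λ_1: solve (Sigma - λ_1 I)v = 0. First row:
  (15 - 18)·v_x + (3)·v_y = 0, i.e. (-3)·v_x + (3)·v_y = 0,
  so v ∝ (b, λ_1 - a) = (3, 3) = u.
  ||u|| = √((3)² + (3)²) = √(18) ≈ 4.2426,
  v_1 = u/||u|| ≈ (0.7071, 0.7071) (||v_1|| = 1).

λ_1 = 18,  λ_2 = 12;  v_1 ≈ (0.7071, 0.7071)


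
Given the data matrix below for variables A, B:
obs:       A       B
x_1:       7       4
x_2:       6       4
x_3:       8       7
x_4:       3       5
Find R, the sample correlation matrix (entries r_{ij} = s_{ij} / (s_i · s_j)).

Step 1 — column means:
  mean(A) = (7 + 6 + 8 + 3) / 4 = 24/4 = 6
  mean(B) = (4 + 4 + 7 + 5) / 4 = 20/4 = 5

Step 2 — sample variances and covariances s[i,j] = (1/(n-1)) · Σ_k (x_{k,i} - mean_i) · (x_{k,j} - mean_j), with n-1 = 3:
  s[A,A] = ((1)·(1) + (0)·(0) + (2)·(2) + (-3)·(-3)) / 3 = 14/3 = 4.6667
  s[A,B] = ((1)·(-1) + (0)·(-1) + (2)·(2) + (-3)·(0)) / 3 = 3/3 = 1
  s[B,B] = ((-1)·(-1) + (-1)·(-1) + (2)·(2) + (0)·(0)) / 3 = 6/3 = 2
  Sample standard deviations s_i = √(s[i,i]):
  s(A) = √(4.6667) = 2.1602
  s(B) = √(2) = 1.4142

Step 3 — r_{ij} = s_{ij} / (s_i · s_j):
  r[A,A] = 1 (diagonal).
  r[A,B] = 1 / (2.1602 · 1.4142) = 1 / 3.0551 = 0.3273
  r[B,B] = 1 (diagonal).

R is symmetric with unit diagonal. Assembling:

R = [[1, 0.3273],
 [0.3273, 1]]


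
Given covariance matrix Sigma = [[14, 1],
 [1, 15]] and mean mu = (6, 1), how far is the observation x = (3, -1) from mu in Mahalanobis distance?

Step 1 — centre the observation: (x - mu) = (-3, -2).

Step 2 — invert Sigma. det(Sigma) = 14·15 - (1)² = 209.
  Sigma^{-1} = (1/det) · [[d, -b], [-b, a]] = [[0.0718, -0.0048],
 [-0.0048, 0.067]].

Step 3 — form the quadratic (x - mu)^T · Sigma^{-1} · (x - mu):
  Sigma^{-1} · (x - mu) = (-0.2057, -0.1196).
  (x - mu)^T · [Sigma^{-1} · (x - mu)] = (-3)·(-0.2057) + (-2)·(-0.1196) = 0.8565.

Step 4 — take square root: d = √(0.8565) ≈ 0.9255.

d(x, mu) = √(0.8565) ≈ 0.9255


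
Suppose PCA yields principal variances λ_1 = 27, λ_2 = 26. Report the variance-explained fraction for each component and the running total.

Step 1 — total variance = trace(Sigma) = Σ λ_i = 27 + 26 = 53.

Step 2 — fraction explained by component i = λ_i / Σ λ:
  PC1: 27/53 = 0.5094
  PC2: 26/53 = 0.4906

Step 3 — cumulative fraction after k components = (λ_1 + ... + λ_k) / Σ λ:
  k = 1: 27/53 = 0.5094
  k = 2: (27 + 26)/53 = 53/53 = 1

Summary (fraction, with percent):

explained: PC1 0.5094 (50.94%), PC2 0.4906 (49.06%);  cumulative: 0.5094, 1


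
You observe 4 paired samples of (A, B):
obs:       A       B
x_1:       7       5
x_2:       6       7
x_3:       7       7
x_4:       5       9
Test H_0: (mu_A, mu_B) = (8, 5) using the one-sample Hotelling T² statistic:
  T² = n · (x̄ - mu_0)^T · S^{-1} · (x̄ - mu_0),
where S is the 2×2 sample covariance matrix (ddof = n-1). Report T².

Step 1 — sample mean vector:
  mean(A) = (7 + 6 + 7 + 5) / 4 = 25/4 = 6.25
  mean(B) = (5 + 7 + 7 + 9) / 4 = 28/4 = 7
  x̄ = (6.25, 7),  deviation x̄ - mu_0 = (6.25, 7) - (8, 5) = (-1.75, 2).

Step 2 — sample covariance matrix, S[i,j] = (1/(n-1)) · Σ_k (x_{k,i} - mean_i) · (x_{k,j} - mean_j), divisor n-1 = 3:
  S[A,A] = ((0.75)·(0.75) + (-0.25)·(-0.25) + (0.75)·(0.75) + (-1.25)·(-1.25)) / 3 = 2.75/3 = 0.9167
  S[A,B] = ((0.75)·(-2) + (-0.25)·(0) + (0.75)·(0) + (-1.25)·(2)) / 3 = -4/3 = -1.3333
  S[B,B] = ((-2)·(-2) + (0)·(0) + (0)·(0) + (2)·(2)) / 3 = 8/3 = 2.6667
  S = [[0.9167, -1.3333],
 [-1.3333, 2.6667]].

Step 3 — invert S. det(S) = 0.9167·2.6667 - (-1.3333)² = 0.6667.
  S^{-1} = (1/det) · [[d, -b], [-b, a]] = [[4, 2],
 [2, 1.375]].

Step 4 — quadratic form (x̄ - mu_0)^T · S^{-1} · (x̄ - mu_0):
  S^{-1} · (x̄ - mu_0) = (-3, -0.75),
  (x̄ - mu_0)^T · [...] = (-1.75)·(-3) + (2)·(-0.75) = 3.75.

Step 5 — scale by n: T² = 4 · 3.75 = 15.

T² ≈ 15


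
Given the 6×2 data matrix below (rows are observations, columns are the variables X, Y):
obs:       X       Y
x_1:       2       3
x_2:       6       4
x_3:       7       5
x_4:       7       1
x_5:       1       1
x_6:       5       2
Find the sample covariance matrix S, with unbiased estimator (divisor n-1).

Step 1 — column means:
  mean(X) = (2 + 6 + 7 + 7 + 1 + 5) / 6 = 28/6 = 4.6667
  mean(Y) = (3 + 4 + 5 + 1 + 1 + 2) / 6 = 16/6 = 2.6667

Step 2 — sample covariance S[i,j] = (1/(n-1)) · Σ_k (x_{k,i} - mean_i) · (x_{k,j} - mean_j), with n-1 = 5.
  S[X,X] = ((-2.6667)·(-2.6667) + (1.3333)·(1.3333) + (2.3333)·(2.3333) + (2.3333)·(2.3333) + (-3.6667)·(-3.6667) + (0.3333)·(0.3333)) / 5 = 33.3333/5 = 6.6667
  S[X,Y] = ((-2.6667)·(0.3333) + (1.3333)·(1.3333) + (2.3333)·(2.3333) + (2.3333)·(-1.6667) + (-3.6667)·(-1.6667) + (0.3333)·(-0.6667)) / 5 = 8.3333/5 = 1.6667
  S[Y,Y] = ((0.3333)·(0.3333) + (1.3333)·(1.3333) + (2.3333)·(2.3333) + (-1.6667)·(-1.6667) + (-1.6667)·(-1.6667) + (-0.6667)·(-0.6667)) / 5 = 13.3333/5 = 2.6667

S is symmetric (S[j,i] = S[i,j]). Assembling:

S = [[6.6667, 1.6667],
 [1.6667, 2.6667]]


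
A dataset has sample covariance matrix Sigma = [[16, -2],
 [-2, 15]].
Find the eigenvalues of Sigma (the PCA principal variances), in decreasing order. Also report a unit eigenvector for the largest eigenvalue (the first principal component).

Step 1 — characteristic polynomial of 2×2 Sigma:
  det(Sigma - λI) = λ² - trace · λ + det = 0.
  trace = 16 + 15 = 31, det = 16·15 - (-2)² = 236.
Step 2 — discriminant:
  Δ = trace² - 4·det = 961 - 944 = 17.
Step 3 — eigenvalues:
  λ = (trace ± √Δ)/2 = (31 ± 4.1231)/2,
  λ_1 = 17.5616,  λ_2 = 13.4384.

Step 4 — unit eigenvector for λ_1: solve (Sigma - λ_1 I)v = 0. First row:
  (16 - 17.5616)·v_x + (-2)·v_y = 0, i.e. (-1.5616)·v_x + (-2)·v_y = 0,
  so v ∝ (b, λ_1 - a) = (-2, 1.5616); multiply by -1 so the first entry is positive: u = (2, -1.5616).
  ||u|| = √((2)² + (-1.5616)²) = √(6.4384) ≈ 2.5374,
  v_1 = u/||u|| ≈ (0.7882, -0.6154) (||v_1|| = 1).

λ_1 = 17.5616,  λ_2 = 13.4384;  v_1 ≈ (0.7882, -0.6154)


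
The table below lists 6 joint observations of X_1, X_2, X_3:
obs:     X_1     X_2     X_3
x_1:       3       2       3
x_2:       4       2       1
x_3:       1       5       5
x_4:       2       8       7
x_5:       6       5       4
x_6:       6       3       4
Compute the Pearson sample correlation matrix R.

Step 1 — column means:
  mean(X_1) = (3 + 4 + 1 + 2 + 6 + 6) / 6 = 22/6 = 3.6667
  mean(X_2) = (2 + 2 + 5 + 8 + 5 + 3) / 6 = 25/6 = 4.1667
  mean(X_3) = (3 + 1 + 5 + 7 + 4 + 4) / 6 = 24/6 = 4

Step 2 — sample variances and covariances s[i,j] = (1/(n-1)) · Σ_k (x_{k,i} - mean_i) · (x_{k,j} - mean_j), with n-1 = 5:
  s[X_1,X_1] = ((-0.6667)·(-0.6667) + (0.3333)·(0.3333) + (-2.6667)·(-2.6667) + (-1.6667)·(-1.6667) + (2.3333)·(2.3333) + (2.3333)·(2.3333)) / 5 = 21.3333/5 = 4.2667
  s[X_1,X_2] = ((-0.6667)·(-2.1667) + (0.3333)·(-2.1667) + (-2.6667)·(0.8333) + (-1.6667)·(3.8333) + (2.3333)·(0.8333) + (2.3333)·(-1.1667)) / 5 = -8.6667/5 = -1.7333
  s[X_1,X_3] = ((-0.6667)·(-1) + (0.3333)·(-3) + (-2.6667)·(1) + (-1.6667)·(3) + (2.3333)·(0) + (2.3333)·(0)) / 5 = -8/5 = -1.6
  s[X_2,X_2] = ((-2.1667)·(-2.1667) + (-2.1667)·(-2.1667) + (0.8333)·(0.8333) + (3.8333)·(3.8333) + (0.8333)·(0.8333) + (-1.1667)·(-1.1667)) / 5 = 26.8333/5 = 5.3667
  s[X_2,X_3] = ((-2.1667)·(-1) + (-2.1667)·(-3) + (0.8333)·(1) + (3.8333)·(3) + (0.8333)·(0) + (-1.1667)·(0)) / 5 = 21/5 = 4.2
  s[X_3,X_3] = ((-1)·(-1) + (-3)·(-3) + (1)·(1) + (3)·(3) + (0)·(0) + (0)·(0)) / 5 = 20/5 = 4
  Sample standard deviations s_i = √(s[i,i]):
  s(X_1) = √(4.2667) = 2.0656
  s(X_2) = √(5.3667) = 2.3166
  s(X_3) = √(4) = 2

Step 3 — r_{ij} = s_{ij} / (s_i · s_j):
  r[X_1,X_1] = 1 (diagonal).
  r[X_1,X_2] = -1.7333 / (2.0656 · 2.3166) = -1.7333 / 4.7852 = -0.3622
  r[X_1,X_3] = -1.6 / (2.0656 · 2) = -1.6 / 4.1312 = -0.3873
  r[X_2,X_2] = 1 (diagonal).
  r[X_2,X_3] = 4.2 / (2.3166 · 2) = 4.2 / 4.6332 = 0.9065
  r[X_3,X_3] = 1 (diagonal).

R is symmetric with unit diagonal. Assembling:

R = [[1, -0.3622, -0.3873],
 [-0.3622, 1, 0.9065],
 [-0.3873, 0.9065, 1]]


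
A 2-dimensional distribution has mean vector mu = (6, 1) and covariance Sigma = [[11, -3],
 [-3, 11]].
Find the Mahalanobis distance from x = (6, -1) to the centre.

Step 1 — centre the observation: (x - mu) = (0, -2).

Step 2 — invert Sigma. det(Sigma) = 11·11 - (-3)² = 112.
  Sigma^{-1} = (1/det) · [[d, -b], [-b, a]] = [[0.0982, 0.0268],
 [0.0268, 0.0982]].

Step 3 — form the quadratic (x - mu)^T · Sigma^{-1} · (x - mu):
  Sigma^{-1} · (x - mu) = (-0.0536, -0.1964).
  (x - mu)^T · [Sigma^{-1} · (x - mu)] = (0)·(-0.0536) + (-2)·(-0.1964) = 0.3929.

Step 4 — take square root: d = √(0.3929) ≈ 0.6268.

d(x, mu) = √(0.3929) ≈ 0.6268


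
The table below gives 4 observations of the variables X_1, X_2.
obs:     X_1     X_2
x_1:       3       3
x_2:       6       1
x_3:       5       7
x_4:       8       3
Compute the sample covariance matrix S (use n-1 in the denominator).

Step 1 — column means:
  mean(X_1) = (3 + 6 + 5 + 8) / 4 = 22/4 = 5.5
  mean(X_2) = (3 + 1 + 7 + 3) / 4 = 14/4 = 3.5

Step 2 — sample covariance S[i,j] = (1/(n-1)) · Σ_k (x_{k,i} - mean_i) · (x_{k,j} - mean_j), with n-1 = 3.
  S[X_1,X_1] = ((-2.5)·(-2.5) + (0.5)·(0.5) + (-0.5)·(-0.5) + (2.5)·(2.5)) / 3 = 13/3 = 4.3333
  S[X_1,X_2] = ((-2.5)·(-0.5) + (0.5)·(-2.5) + (-0.5)·(3.5) + (2.5)·(-0.5)) / 3 = -3/3 = -1
  S[X_2,X_2] = ((-0.5)·(-0.5) + (-2.5)·(-2.5) + (3.5)·(3.5) + (-0.5)·(-0.5)) / 3 = 19/3 = 6.3333

S is symmetric (S[j,i] = S[i,j]). Assembling:

S = [[4.3333, -1],
 [-1, 6.3333]]


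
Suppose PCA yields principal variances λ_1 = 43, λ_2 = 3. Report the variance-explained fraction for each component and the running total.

Step 1 — total variance = trace(Sigma) = Σ λ_i = 43 + 3 = 46.

Step 2 — fraction explained by component i = λ_i / Σ λ:
  PC1: 43/46 = 0.9348
  PC2: 3/46 = 0.0652

Step 3 — cumulative fraction after k components = (λ_1 + ... + λ_k) / Σ λ:
  k = 1: 43/46 = 0.9348
  k = 2: (43 + 3)/46 = 46/46 = 1

Summary (fraction, with percent):

explained: PC1 0.9348 (93.48%), PC2 0.0652 (6.52%);  cumulative: 0.9348, 1


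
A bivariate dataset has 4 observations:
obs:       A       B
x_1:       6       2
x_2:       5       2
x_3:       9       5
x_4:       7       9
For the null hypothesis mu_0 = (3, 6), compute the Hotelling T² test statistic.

Step 1 — sample mean vector:
  mean(A) = (6 + 5 + 9 + 7) / 4 = 27/4 = 6.75
  mean(B) = (2 + 2 + 5 + 9) / 4 = 18/4 = 4.5
  x̄ = (6.75, 4.5),  deviation x̄ - mu_0 = (6.75, 4.5) - (3, 6) = (3.75, -1.5).

Step 2 — sample covariance matrix, S[i,j] = (1/(n-1)) · Σ_k (x_{k,i} - mean_i) · (x_{k,j} - mean_j), divisor n-1 = 3:
  S[A,A] = ((-0.75)·(-0.75) + (-1.75)·(-1.75) + (2.25)·(2.25) + (0.25)·(0.25)) / 3 = 8.75/3 = 2.9167
  S[A,B] = ((-0.75)·(-2.5) + (-1.75)·(-2.5) + (2.25)·(0.5) + (0.25)·(4.5)) / 3 = 8.5/3 = 2.8333
  S[B,B] = ((-2.5)·(-2.5) + (-2.5)·(-2.5) + (0.5)·(0.5) + (4.5)·(4.5)) / 3 = 33/3 = 11
  S = [[2.9167, 2.8333],
 [2.8333, 11]].

Step 3 — invert S. det(S) = 2.9167·11 - (2.8333)² = 24.0556.
  S^{-1} = (1/det) · [[d, -b], [-b, a]] = [[0.4573, -0.1178],
 [-0.1178, 0.1212]].

Step 4 — quadratic form (x̄ - mu_0)^T · S^{-1} · (x̄ - mu_0):
  S^{-1} · (x̄ - mu_0) = (1.8915, -0.6236),
  (x̄ - mu_0)^T · [...] = (3.75)·(1.8915) + (-1.5)·(-0.6236) = 8.0283.

Step 5 — scale by n: T² = 4 · 8.0283 = 32.1132.

T² ≈ 32.1132


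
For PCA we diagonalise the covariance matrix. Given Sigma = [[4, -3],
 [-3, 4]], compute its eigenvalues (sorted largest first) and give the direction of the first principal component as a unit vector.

Step 1 — characteristic polynomial of 2×2 Sigma:
  det(Sigma - λI) = λ² - trace · λ + det = 0.
  trace = 4 + 4 = 8, det = 4·4 - (-3)² = 7.
Step 2 — discriminant:
  Δ = trace² - 4·det = 64 - 28 = 36.
Step 3 — eigenvalues:
  λ = (trace ± √Δ)/2 = (8 ± 6)/2,
  λ_1 = 7,  λ_2 = 1.

Step 4 — unit eigenvector for λ_1: solve (Sigma - λ_1 I)v = 0. First row:
  (4 - 7)·v_x + (-3)·v_y = 0, i.e. (-3)·v_x + (-3)·v_y = 0,
  so v ∝ (b, λ_1 - a) = (-3, 3); multiply by -1 so the first entry is positive: u = (3, -3).
  ||u|| = √((3)² + (-3)²) = √(18) ≈ 4.2426,
  v_1 = u/||u|| ≈ (0.7071, -0.7071) (||v_1|| = 1).

λ_1 = 7,  λ_2 = 1;  v_1 ≈ (0.7071, -0.7071)


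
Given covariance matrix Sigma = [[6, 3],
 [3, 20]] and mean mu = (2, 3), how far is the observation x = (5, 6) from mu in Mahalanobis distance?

Step 1 — centre the observation: (x - mu) = (3, 3).

Step 2 — invert Sigma. det(Sigma) = 6·20 - (3)² = 111.
  Sigma^{-1} = (1/det) · [[d, -b], [-b, a]] = [[0.1802, -0.027],
 [-0.027, 0.0541]].

Step 3 — form the quadratic (x - mu)^T · Sigma^{-1} · (x - mu):
  Sigma^{-1} · (x - mu) = (0.4595, 0.0811).
  (x - mu)^T · [Sigma^{-1} · (x - mu)] = (3)·(0.4595) + (3)·(0.0811) = 1.6216.

Step 4 — take square root: d = √(1.6216) ≈ 1.2734.

d(x, mu) = √(1.6216) ≈ 1.2734


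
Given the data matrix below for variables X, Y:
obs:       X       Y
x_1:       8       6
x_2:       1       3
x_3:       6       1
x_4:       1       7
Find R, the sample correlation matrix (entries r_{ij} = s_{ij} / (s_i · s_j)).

Step 1 — column means:
  mean(X) = (8 + 1 + 6 + 1) / 4 = 16/4 = 4
  mean(Y) = (6 + 3 + 1 + 7) / 4 = 17/4 = 4.25

Step 2 — sample variances and covariances s[i,j] = (1/(n-1)) · Σ_k (x_{k,i} - mean_i) · (x_{k,j} - mean_j), with n-1 = 3:
  s[X,X] = ((4)·(4) + (-3)·(-3) + (2)·(2) + (-3)·(-3)) / 3 = 38/3 = 12.6667
  s[X,Y] = ((4)·(1.75) + (-3)·(-1.25) + (2)·(-3.25) + (-3)·(2.75)) / 3 = -4/3 = -1.3333
  s[Y,Y] = ((1.75)·(1.75) + (-1.25)·(-1.25) + (-3.25)·(-3.25) + (2.75)·(2.75)) / 3 = 22.75/3 = 7.5833
  Sample standard deviations s_i = √(s[i,i]):
  s(X) = √(12.6667) = 3.559
  s(Y) = √(7.5833) = 2.7538

Step 3 — r_{ij} = s_{ij} / (s_i · s_j):
  r[X,X] = 1 (diagonal).
  r[X,Y] = -1.3333 / (3.559 · 2.7538) = -1.3333 / 9.8008 = -0.136
  r[Y,Y] = 1 (diagonal).

R is symmetric with unit diagonal. Assembling:

R = [[1, -0.136],
 [-0.136, 1]]


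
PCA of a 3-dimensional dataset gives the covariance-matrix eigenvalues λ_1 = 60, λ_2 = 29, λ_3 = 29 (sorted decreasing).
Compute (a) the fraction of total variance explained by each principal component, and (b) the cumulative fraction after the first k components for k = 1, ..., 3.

Step 1 — total variance = trace(Sigma) = Σ λ_i = 60 + 29 + 29 = 118.

Step 2 — fraction explained by component i = λ_i / Σ λ:
  PC1: 60/118 = 0.5085
  PC2: 29/118 = 0.2458
  PC3: 29/118 = 0.2458

Step 3 — cumulative fraction after k components = (λ_1 + ... + λ_k) / Σ λ:
  k = 1: 60/118 = 0.5085
  k = 2: (60 + 29)/118 = 89/118 = 0.7542
  k = 3: (60 + 29 + 29)/118 = 118/118 = 1

Summary (fraction, with percent):

explained: PC1 0.5085 (50.85%), PC2 0.2458 (24.58%), PC3 0.2458 (24.58%);  cumulative: 0.5085, 0.7542, 1


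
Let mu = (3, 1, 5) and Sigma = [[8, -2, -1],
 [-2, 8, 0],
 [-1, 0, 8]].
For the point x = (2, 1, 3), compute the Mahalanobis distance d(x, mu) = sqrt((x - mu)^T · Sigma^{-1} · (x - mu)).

Step 1 — centre the observation: (x - mu) = (-1, 0, -2).

Step 2 — invert Sigma (cofactor / det for 3×3, or solve directly):
  Sigma^{-1} = [[0.1356, 0.0339, 0.0169],
 [0.0339, 0.1335, 0.0042],
 [0.0169, 0.0042, 0.1271]].

Step 3 — form the quadratic (x - mu)^T · Sigma^{-1} · (x - mu):
  Sigma^{-1} · (x - mu) = (-0.1695, -0.0424, -0.2712).
  (x - mu)^T · [Sigma^{-1} · (x - mu)] = (-1)·(-0.1695) + (0)·(-0.0424) + (-2)·(-0.2712) = 0.7119.

Step 4 — take square root: d = √(0.7119) ≈ 0.8437.

d(x, mu) = √(0.7119) ≈ 0.8437


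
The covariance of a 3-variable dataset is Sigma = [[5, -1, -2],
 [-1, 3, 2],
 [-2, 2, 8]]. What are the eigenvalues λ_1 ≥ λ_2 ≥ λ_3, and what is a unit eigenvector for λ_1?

Step 1 — characteristic polynomial p(λ) = det(λI - Sigma) = λ³ - tr·λ² + c_1·λ - det, where tr = trace, c_1 = sum of the principal 2×2 minors, det = det(Sigma):
  tr = 5 + 3 + 8 = 16,
  c_1 = (5·3 - (-1)²) + (5·8 - (-2)²) + (3·8 - (2)²) = 14 + 36 + 20 = 70,
  det = 5·(3·8 - (2)²) - (-1)·((-1)·8 - (2)·(-2)) + (-2)·((-1)·(2) - 3·(-2)) = 5·(20) - (-1)·(-4) + (-2)·(4) = 88.
  So p(λ) = λ³ - 16λ² + 70λ - 88.
Step 2 — look for an integer root (rational root theorem: any rational root is an integer divisor of 88). Testing λ = 4:
  p(4) = 64 - 256 + 280 - 88 = 0  ✓
  Dividing out (λ - 4): p(λ) = (λ - 4)(λ² - 12λ + 22).
Step 3 — remaining eigenvalues from the quadratic λ² - 12λ + 22 = 0:
  Δ = 12² - 4·22 = 144 - 88 = 56,  λ = (12 ± √56)/2 = (12 ± 7.4833)/2 ≈ 9.7417 or 2.2583.
  Sorted: λ_1 = 9.7417,  λ_2 = 4,  λ_3 = 2.2583  (check: sum = 16 = tr ✓).

Step 4 — unit eigenvector for λ_1 ≈ 9.7417: v spans the null space of (Sigma - λ_1 I), whose rows are
  r_1 = (-4.7417, -1, -2),  r_2 = (-1, -6.7417, 2),  r_3 = (-2, 2, -1.7417).
  v is orthogonal to every row, so take v ∝ r_1 × r_2 = ((-1)·(2) - (-2)·(-6.7417), (-2)·(-1) - (-4.7417)·(2), (-4.7417)·(-6.7417) - (-1)·(-1)) ≈ (-15.4833, 11.4833, 30.9666).
  Rescale (multiply by -1 so the first nonzero entry is positive): u = (15.4833, -11.4833, -30.9666).
  ||u|| = √((15.4833)² + (-11.4833)² + (-30.9666)²) = √(1330.5317) ≈ 36.4765,  v_1 = u/||u|| ≈ (0.4245, -0.3148, -0.8489) (||v_1|| = 1).

λ_1 = 9.7417,  λ_2 = 4,  λ_3 = 2.2583;  v_1 ≈ (0.4245, -0.3148, -0.8489)


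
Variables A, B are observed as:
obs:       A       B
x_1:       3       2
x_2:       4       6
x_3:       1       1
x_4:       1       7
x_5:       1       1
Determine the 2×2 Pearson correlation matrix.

Step 1 — column means:
  mean(A) = (3 + 4 + 1 + 1 + 1) / 5 = 10/5 = 2
  mean(B) = (2 + 6 + 1 + 7 + 1) / 5 = 17/5 = 3.4

Step 2 — sample variances and covariances s[i,j] = (1/(n-1)) · Σ_k (x_{k,i} - mean_i) · (x_{k,j} - mean_j), with n-1 = 4:
  s[A,A] = ((1)·(1) + (2)·(2) + (-1)·(-1) + (-1)·(-1) + (-1)·(-1)) / 4 = 8/4 = 2
  s[A,B] = ((1)·(-1.4) + (2)·(2.6) + (-1)·(-2.4) + (-1)·(3.6) + (-1)·(-2.4)) / 4 = 5/4 = 1.25
  s[B,B] = ((-1.4)·(-1.4) + (2.6)·(2.6) + (-2.4)·(-2.4) + (3.6)·(3.6) + (-2.4)·(-2.4)) / 4 = 33.2/4 = 8.3
  Sample standard deviations s_i = √(s[i,i]):
  s(A) = √(2) = 1.4142
  s(B) = √(8.3) = 2.881

Step 3 — r_{ij} = s_{ij} / (s_i · s_j):
  r[A,A] = 1 (diagonal).
  r[A,B] = 1.25 / (1.4142 · 2.881) = 1.25 / 4.0743 = 0.3068
  r[B,B] = 1 (diagonal).

R is symmetric with unit diagonal. Assembling:

R = [[1, 0.3068],
 [0.3068, 1]]


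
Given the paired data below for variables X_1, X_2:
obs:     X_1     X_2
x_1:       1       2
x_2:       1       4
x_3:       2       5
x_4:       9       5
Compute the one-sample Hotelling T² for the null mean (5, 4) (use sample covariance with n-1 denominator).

Step 1 — sample mean vector:
  mean(X_1) = (1 + 1 + 2 + 9) / 4 = 13/4 = 3.25
  mean(X_2) = (2 + 4 + 5 + 5) / 4 = 16/4 = 4
  x̄ = (3.25, 4),  deviation x̄ - mu_0 = (3.25, 4) - (5, 4) = (-1.75, 0).

Step 2 — sample covariance matrix, S[i,j] = (1/(n-1)) · Σ_k (x_{k,i} - mean_i) · (x_{k,j} - mean_j), divisor n-1 = 3:
  S[X_1,X_1] = ((-2.25)·(-2.25) + (-2.25)·(-2.25) + (-1.25)·(-1.25) + (5.75)·(5.75)) / 3 = 44.75/3 = 14.9167
  S[X_1,X_2] = ((-2.25)·(-2) + (-2.25)·(0) + (-1.25)·(1) + (5.75)·(1)) / 3 = 9/3 = 3
  S[X_2,X_2] = ((-2)·(-2) + (0)·(0) + (1)·(1) + (1)·(1)) / 3 = 6/3 = 2
  S = [[14.9167, 3],
 [3, 2]].

Step 3 — invert S. det(S) = 14.9167·2 - (3)² = 20.8333.
  S^{-1} = (1/det) · [[d, -b], [-b, a]] = [[0.096, -0.144],
 [-0.144, 0.716]].

Step 4 — quadratic form (x̄ - mu_0)^T · S^{-1} · (x̄ - mu_0):
  S^{-1} · (x̄ - mu_0) = (-0.168, 0.252),
  (x̄ - mu_0)^T · [...] = (-1.75)·(-0.168) + (0)·(0.252) = 0.294.

Step 5 — scale by n: T² = 4 · 0.294 = 1.176.

T² ≈ 1.176


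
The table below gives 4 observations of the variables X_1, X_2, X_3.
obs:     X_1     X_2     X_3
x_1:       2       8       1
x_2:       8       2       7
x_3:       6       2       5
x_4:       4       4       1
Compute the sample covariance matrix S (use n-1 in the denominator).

Step 1 — column means:
  mean(X_1) = (2 + 8 + 6 + 4) / 4 = 20/4 = 5
  mean(X_2) = (8 + 2 + 2 + 4) / 4 = 16/4 = 4
  mean(X_3) = (1 + 7 + 5 + 1) / 4 = 14/4 = 3.5

Step 2 — sample covariance S[i,j] = (1/(n-1)) · Σ_k (x_{k,i} - mean_i) · (x_{k,j} - mean_j), with n-1 = 3.
  S[X_1,X_1] = ((-3)·(-3) + (3)·(3) + (1)·(1) + (-1)·(-1)) / 3 = 20/3 = 6.6667
  S[X_1,X_2] = ((-3)·(4) + (3)·(-2) + (1)·(-2) + (-1)·(0)) / 3 = -20/3 = -6.6667
  S[X_1,X_3] = ((-3)·(-2.5) + (3)·(3.5) + (1)·(1.5) + (-1)·(-2.5)) / 3 = 22/3 = 7.3333
  S[X_2,X_2] = ((4)·(4) + (-2)·(-2) + (-2)·(-2) + (0)·(0)) / 3 = 24/3 = 8
  S[X_2,X_3] = ((4)·(-2.5) + (-2)·(3.5) + (-2)·(1.5) + (0)·(-2.5)) / 3 = -20/3 = -6.6667
  S[X_3,X_3] = ((-2.5)·(-2.5) + (3.5)·(3.5) + (1.5)·(1.5) + (-2.5)·(-2.5)) / 3 = 27/3 = 9

S is symmetric (S[j,i] = S[i,j]). Assembling:

S = [[6.6667, -6.6667, 7.3333],
 [-6.6667, 8, -6.6667],
 [7.3333, -6.6667, 9]]


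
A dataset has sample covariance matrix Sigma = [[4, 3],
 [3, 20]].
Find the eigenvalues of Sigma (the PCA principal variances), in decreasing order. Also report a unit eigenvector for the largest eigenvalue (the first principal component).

Step 1 — characteristic polynomial of 2×2 Sigma:
  det(Sigma - λI) = λ² - trace · λ + det = 0.
  trace = 4 + 20 = 24, det = 4·20 - (3)² = 71.
Step 2 — discriminant:
  Δ = trace² - 4·det = 576 - 284 = 292.
Step 3 — eigenvalues:
  λ = (trace ± √Δ)/2 = (24 ± 17.088)/2,
  λ_1 = 20.544,  λ_2 = 3.456.

Step 4 — unit eigenvector for λ_1: solve (Sigma - λ_1 I)v = 0. First row:
  (4 - 20.544)·v_x + (3)·v_y = 0, i.e. (-16.544)·v_x + (3)·v_y = 0,
  so v ∝ (b, λ_1 - a) = (3, 16.544) = u.
  ||u|| = √((3)² + (16.544)²) = √(282.7041) ≈ 16.8138,
  v_1 = u/||u|| ≈ (0.1784, 0.984) (||v_1|| = 1).

λ_1 = 20.544,  λ_2 = 3.456;  v_1 ≈ (0.1784, 0.984)


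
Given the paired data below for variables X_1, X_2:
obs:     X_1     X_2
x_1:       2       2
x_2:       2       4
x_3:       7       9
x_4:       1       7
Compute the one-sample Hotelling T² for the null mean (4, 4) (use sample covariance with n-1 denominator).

Step 1 — sample mean vector:
  mean(X_1) = (2 + 2 + 7 + 1) / 4 = 12/4 = 3
  mean(X_2) = (2 + 4 + 9 + 7) / 4 = 22/4 = 5.5
  x̄ = (3, 5.5),  deviation x̄ - mu_0 = (3, 5.5) - (4, 4) = (-1, 1.5).

Step 2 — sample covariance matrix, S[i,j] = (1/(n-1)) · Σ_k (x_{k,i} - mean_i) · (x_{k,j} - mean_j), divisor n-1 = 3:
  S[X_1,X_1] = ((-1)·(-1) + (-1)·(-1) + (4)·(4) + (-2)·(-2)) / 3 = 22/3 = 7.3333
  S[X_1,X_2] = ((-1)·(-3.5) + (-1)·(-1.5) + (4)·(3.5) + (-2)·(1.5)) / 3 = 16/3 = 5.3333
  S[X_2,X_2] = ((-3.5)·(-3.5) + (-1.5)·(-1.5) + (3.5)·(3.5) + (1.5)·(1.5)) / 3 = 29/3 = 9.6667
  S = [[7.3333, 5.3333],
 [5.3333, 9.6667]].

Step 3 — invert S. det(S) = 7.3333·9.6667 - (5.3333)² = 42.4444.
  S^{-1} = (1/det) · [[d, -b], [-b, a]] = [[0.2277, -0.1257],
 [-0.1257, 0.1728]].

Step 4 — quadratic form (x̄ - mu_0)^T · S^{-1} · (x̄ - mu_0):
  S^{-1} · (x̄ - mu_0) = (-0.4162, 0.3848),
  (x̄ - mu_0)^T · [...] = (-1)·(-0.4162) + (1.5)·(0.3848) = 0.9935.

Step 5 — scale by n: T² = 4 · 0.9935 = 3.9738.

T² ≈ 3.9738


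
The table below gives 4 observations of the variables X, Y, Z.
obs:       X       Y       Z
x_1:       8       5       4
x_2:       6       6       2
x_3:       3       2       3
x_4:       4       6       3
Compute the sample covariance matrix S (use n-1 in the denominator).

Step 1 — column means:
  mean(X) = (8 + 6 + 3 + 4) / 4 = 21/4 = 5.25
  mean(Y) = (5 + 6 + 2 + 6) / 4 = 19/4 = 4.75
  mean(Z) = (4 + 2 + 3 + 3) / 4 = 12/4 = 3

Step 2 — sample covariance S[i,j] = (1/(n-1)) · Σ_k (x_{k,i} - mean_i) · (x_{k,j} - mean_j), with n-1 = 3.
  S[X,X] = ((2.75)·(2.75) + (0.75)·(0.75) + (-2.25)·(-2.25) + (-1.25)·(-1.25)) / 3 = 14.75/3 = 4.9167
  S[X,Y] = ((2.75)·(0.25) + (0.75)·(1.25) + (-2.25)·(-2.75) + (-1.25)·(1.25)) / 3 = 6.25/3 = 2.0833
  S[X,Z] = ((2.75)·(1) + (0.75)·(-1) + (-2.25)·(0) + (-1.25)·(0)) / 3 = 2/3 = 0.6667
  S[Y,Y] = ((0.25)·(0.25) + (1.25)·(1.25) + (-2.75)·(-2.75) + (1.25)·(1.25)) / 3 = 10.75/3 = 3.5833
  S[Y,Z] = ((0.25)·(1) + (1.25)·(-1) + (-2.75)·(0) + (1.25)·(0)) / 3 = -1/3 = -0.3333
  S[Z,Z] = ((1)·(1) + (-1)·(-1) + (0)·(0) + (0)·(0)) / 3 = 2/3 = 0.6667

S is symmetric (S[j,i] = S[i,j]). Assembling:

S = [[4.9167, 2.0833, 0.6667],
 [2.0833, 3.5833, -0.3333],
 [0.6667, -0.3333, 0.6667]]


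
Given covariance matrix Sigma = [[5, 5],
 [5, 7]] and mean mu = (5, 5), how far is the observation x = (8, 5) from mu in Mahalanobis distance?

Step 1 — centre the observation: (x - mu) = (3, 0).

Step 2 — invert Sigma. det(Sigma) = 5·7 - (5)² = 10.
  Sigma^{-1} = (1/det) · [[d, -b], [-b, a]] = [[0.7, -0.5],
 [-0.5, 0.5]].

Step 3 — form the quadratic (x - mu)^T · Sigma^{-1} · (x - mu):
  Sigma^{-1} · (x - mu) = (2.1, -1.5).
  (x - mu)^T · [Sigma^{-1} · (x - mu)] = (3)·(2.1) + (0)·(-1.5) = 6.3.

Step 4 — take square root: d = √(6.3) ≈ 2.51.

d(x, mu) = √(6.3) ≈ 2.51


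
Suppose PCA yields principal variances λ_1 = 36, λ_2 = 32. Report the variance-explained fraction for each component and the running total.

Step 1 — total variance = trace(Sigma) = Σ λ_i = 36 + 32 = 68.

Step 2 — fraction explained by component i = λ_i / Σ λ:
  PC1: 36/68 = 0.5294
  PC2: 32/68 = 0.4706

Step 3 — cumulative fraction after k components = (λ_1 + ... + λ_k) / Σ λ:
  k = 1: 36/68 = 0.5294
  k = 2: (36 + 32)/68 = 68/68 = 1

Summary (fraction, with percent):

explained: PC1 0.5294 (52.94%), PC2 0.4706 (47.06%);  cumulative: 0.5294, 1


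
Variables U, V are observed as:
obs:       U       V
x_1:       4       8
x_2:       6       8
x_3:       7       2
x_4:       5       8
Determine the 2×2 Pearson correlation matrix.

Step 1 — column means:
  mean(U) = (4 + 6 + 7 + 5) / 4 = 22/4 = 5.5
  mean(V) = (8 + 8 + 2 + 8) / 4 = 26/4 = 6.5

Step 2 — sample variances and covariances s[i,j] = (1/(n-1)) · Σ_k (x_{k,i} - mean_i) · (x_{k,j} - mean_j), with n-1 = 3:
  s[U,U] = ((-1.5)·(-1.5) + (0.5)·(0.5) + (1.5)·(1.5) + (-0.5)·(-0.5)) / 3 = 5/3 = 1.6667
  s[U,V] = ((-1.5)·(1.5) + (0.5)·(1.5) + (1.5)·(-4.5) + (-0.5)·(1.5)) / 3 = -9/3 = -3
  s[V,V] = ((1.5)·(1.5) + (1.5)·(1.5) + (-4.5)·(-4.5) + (1.5)·(1.5)) / 3 = 27/3 = 9
  Sample standard deviations s_i = √(s[i,i]):
  s(U) = √(1.6667) = 1.291
  s(V) = √(9) = 3

Step 3 — r_{ij} = s_{ij} / (s_i · s_j):
  r[U,U] = 1 (diagonal).
  r[U,V] = -3 / (1.291 · 3) = -3 / 3.873 = -0.7746
  r[V,V] = 1 (diagonal).

R is symmetric with unit diagonal. Assembling:

R = [[1, -0.7746],
 [-0.7746, 1]]


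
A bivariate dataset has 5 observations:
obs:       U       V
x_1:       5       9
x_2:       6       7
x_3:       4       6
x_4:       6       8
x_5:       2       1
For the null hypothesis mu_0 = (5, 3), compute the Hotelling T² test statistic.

Step 1 — sample mean vector:
  mean(U) = (5 + 6 + 4 + 6 + 2) / 5 = 23/5 = 4.6
  mean(V) = (9 + 7 + 6 + 8 + 1) / 5 = 31/5 = 6.2
  x̄ = (4.6, 6.2),  deviation x̄ - mu_0 = (4.6, 6.2) - (5, 3) = (-0.4, 3.2).

Step 2 — sample covariance matrix, S[i,j] = (1/(n-1)) · Σ_k (x_{k,i} - mean_i) · (x_{k,j} - mean_j), divisor n-1 = 4:
  S[U,U] = ((0.4)·(0.4) + (1.4)·(1.4) + (-0.6)·(-0.6) + (1.4)·(1.4) + (-2.6)·(-2.6)) / 4 = 11.2/4 = 2.8
  S[U,V] = ((0.4)·(2.8) + (1.4)·(0.8) + (-0.6)·(-0.2) + (1.4)·(1.8) + (-2.6)·(-5.2)) / 4 = 18.4/4 = 4.6
  S[V,V] = ((2.8)·(2.8) + (0.8)·(0.8) + (-0.2)·(-0.2) + (1.8)·(1.8) + (-5.2)·(-5.2)) / 4 = 38.8/4 = 9.7
  S = [[2.8, 4.6],
 [4.6, 9.7]].

Step 3 — invert S. det(S) = 2.8·9.7 - (4.6)² = 6.
  S^{-1} = (1/det) · [[d, -b], [-b, a]] = [[1.6167, -0.7667],
 [-0.7667, 0.4667]].

Step 4 — quadratic form (x̄ - mu_0)^T · S^{-1} · (x̄ - mu_0):
  S^{-1} · (x̄ - mu_0) = (-3.1, 1.8),
  (x̄ - mu_0)^T · [...] = (-0.4)·(-3.1) + (3.2)·(1.8) = 7.

Step 5 — scale by n: T² = 5 · 7 = 35.

T² ≈ 35


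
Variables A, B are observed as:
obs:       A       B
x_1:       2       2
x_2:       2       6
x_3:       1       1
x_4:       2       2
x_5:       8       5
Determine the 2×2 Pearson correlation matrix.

Step 1 — column means:
  mean(A) = (2 + 2 + 1 + 2 + 8) / 5 = 15/5 = 3
  mean(B) = (2 + 6 + 1 + 2 + 5) / 5 = 16/5 = 3.2

Step 2 — sample variances and covariances s[i,j] = (1/(n-1)) · Σ_k (x_{k,i} - mean_i) · (x_{k,j} - mean_j), with n-1 = 4:
  s[A,A] = ((-1)·(-1) + (-1)·(-1) + (-2)·(-2) + (-1)·(-1) + (5)·(5)) / 4 = 32/4 = 8
  s[A,B] = ((-1)·(-1.2) + (-1)·(2.8) + (-2)·(-2.2) + (-1)·(-1.2) + (5)·(1.8)) / 4 = 13/4 = 3.25
  s[B,B] = ((-1.2)·(-1.2) + (2.8)·(2.8) + (-2.2)·(-2.2) + (-1.2)·(-1.2) + (1.8)·(1.8)) / 4 = 18.8/4 = 4.7
  Sample standard deviations s_i = √(s[i,i]):
  s(A) = √(8) = 2.8284
  s(B) = √(4.7) = 2.1679

Step 3 — r_{ij} = s_{ij} / (s_i · s_j):
  r[A,A] = 1 (diagonal).
  r[A,B] = 3.25 / (2.8284 · 2.1679) = 3.25 / 6.1319 = 0.53
  r[B,B] = 1 (diagonal).

R is symmetric with unit diagonal. Assembling:

R = [[1, 0.53],
 [0.53, 1]]


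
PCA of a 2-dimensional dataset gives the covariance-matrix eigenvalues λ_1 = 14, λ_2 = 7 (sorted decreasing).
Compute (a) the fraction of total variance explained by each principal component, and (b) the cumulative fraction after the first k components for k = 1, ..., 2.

Step 1 — total variance = trace(Sigma) = Σ λ_i = 14 + 7 = 21.

Step 2 — fraction explained by component i = λ_i / Σ λ:
  PC1: 14/21 = 0.6667
  PC2: 7/21 = 0.3333

Step 3 — cumulative fraction after k components = (λ_1 + ... + λ_k) / Σ λ:
  k = 1: 14/21 = 0.6667
  k = 2: (14 + 7)/21 = 21/21 = 1

Summary (fraction, with percent):

explained: PC1 0.6667 (66.67%), PC2 0.3333 (33.33%);  cumulative: 0.6667, 1


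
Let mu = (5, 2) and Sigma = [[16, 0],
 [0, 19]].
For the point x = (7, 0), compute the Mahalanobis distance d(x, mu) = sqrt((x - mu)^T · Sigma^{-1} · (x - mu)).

Step 1 — centre the observation: (x - mu) = (2, -2).

Step 2 — invert Sigma. det(Sigma) = 16·19 - (0)² = 304.
  Sigma^{-1} = (1/det) · [[d, -b], [-b, a]] = [[0.0625, 0],
 [0, 0.0526]].

Step 3 — form the quadratic (x - mu)^T · Sigma^{-1} · (x - mu):
  Sigma^{-1} · (x - mu) = (0.125, -0.1053).
  (x - mu)^T · [Sigma^{-1} · (x - mu)] = (2)·(0.125) + (-2)·(-0.1053) = 0.4605.

Step 4 — take square root: d = √(0.4605) ≈ 0.6786.

d(x, mu) = √(0.4605) ≈ 0.6786
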